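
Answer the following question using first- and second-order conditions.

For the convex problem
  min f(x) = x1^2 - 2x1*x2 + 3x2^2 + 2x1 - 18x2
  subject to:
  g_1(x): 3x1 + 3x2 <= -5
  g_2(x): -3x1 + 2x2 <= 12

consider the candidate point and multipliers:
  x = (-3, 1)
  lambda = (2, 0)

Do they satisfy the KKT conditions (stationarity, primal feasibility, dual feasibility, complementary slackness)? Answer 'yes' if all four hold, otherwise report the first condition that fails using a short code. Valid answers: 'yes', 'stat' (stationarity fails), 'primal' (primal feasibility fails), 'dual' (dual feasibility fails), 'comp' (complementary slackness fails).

Gradient of f: grad f(x) = Q x + c = (-6, -6)
Constraint values g_i(x) = a_i^T x - b_i:
  g_1((-3, 1)) = -1
  g_2((-3, 1)) = -1
Stationarity residual: grad f(x) + sum_i lambda_i a_i = (0, 0)
  -> stationarity OK
Primal feasibility (all g_i <= 0): OK
Dual feasibility (all lambda_i >= 0): OK
Complementary slackness (lambda_i * g_i(x) = 0 for all i): FAILS

Verdict: the first failing condition is complementary_slackness -> comp.

comp


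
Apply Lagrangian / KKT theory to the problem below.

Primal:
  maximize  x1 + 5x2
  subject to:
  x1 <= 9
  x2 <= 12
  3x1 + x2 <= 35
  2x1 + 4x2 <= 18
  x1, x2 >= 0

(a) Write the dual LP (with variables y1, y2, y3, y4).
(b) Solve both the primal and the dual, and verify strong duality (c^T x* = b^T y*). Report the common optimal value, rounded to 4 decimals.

The standard primal-dual pair for 'max c^T x s.t. A x <= b, x >= 0' is:
  Dual:  min b^T y  s.t.  A^T y >= c,  y >= 0.

So the dual LP is:
  minimize  9y1 + 12y2 + 35y3 + 18y4
  subject to:
    y1 + 3y3 + 2y4 >= 1
    y2 + y3 + 4y4 >= 5
    y1, y2, y3, y4 >= 0

Solving the primal: x* = (0, 4.5).
  primal value c^T x* = 22.5.
Solving the dual: y* = (0, 0, 0, 1.25).
  dual value b^T y* = 22.5.
Strong duality: c^T x* = b^T y*. Confirmed.

22.5


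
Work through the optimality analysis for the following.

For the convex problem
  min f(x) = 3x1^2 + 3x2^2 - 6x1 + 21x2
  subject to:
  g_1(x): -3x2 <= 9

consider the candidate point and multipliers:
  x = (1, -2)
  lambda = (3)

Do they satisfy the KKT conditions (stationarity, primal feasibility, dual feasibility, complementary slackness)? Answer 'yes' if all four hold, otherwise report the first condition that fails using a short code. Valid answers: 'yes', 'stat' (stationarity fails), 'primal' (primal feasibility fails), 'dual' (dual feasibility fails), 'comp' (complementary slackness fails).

Gradient of f: grad f(x) = Q x + c = (0, 9)
Constraint values g_i(x) = a_i^T x - b_i:
  g_1((1, -2)) = -3
Stationarity residual: grad f(x) + sum_i lambda_i a_i = (0, 0)
  -> stationarity OK
Primal feasibility (all g_i <= 0): OK
Dual feasibility (all lambda_i >= 0): OK
Complementary slackness (lambda_i * g_i(x) = 0 for all i): FAILS

Verdict: the first failing condition is complementary_slackness -> comp.

comp


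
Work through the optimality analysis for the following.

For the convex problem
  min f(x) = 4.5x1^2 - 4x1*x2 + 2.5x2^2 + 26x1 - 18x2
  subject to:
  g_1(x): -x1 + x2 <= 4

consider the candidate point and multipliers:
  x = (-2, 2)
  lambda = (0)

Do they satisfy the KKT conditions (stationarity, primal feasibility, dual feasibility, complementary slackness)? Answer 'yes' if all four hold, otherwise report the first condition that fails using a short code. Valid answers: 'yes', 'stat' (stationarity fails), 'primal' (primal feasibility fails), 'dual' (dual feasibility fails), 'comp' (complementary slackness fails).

Gradient of f: grad f(x) = Q x + c = (0, 0)
Constraint values g_i(x) = a_i^T x - b_i:
  g_1((-2, 2)) = 0
Stationarity residual: grad f(x) + sum_i lambda_i a_i = (0, 0)
  -> stationarity OK
Primal feasibility (all g_i <= 0): OK
Dual feasibility (all lambda_i >= 0): OK
Complementary slackness (lambda_i * g_i(x) = 0 for all i): OK

Verdict: yes, KKT holds.

yes


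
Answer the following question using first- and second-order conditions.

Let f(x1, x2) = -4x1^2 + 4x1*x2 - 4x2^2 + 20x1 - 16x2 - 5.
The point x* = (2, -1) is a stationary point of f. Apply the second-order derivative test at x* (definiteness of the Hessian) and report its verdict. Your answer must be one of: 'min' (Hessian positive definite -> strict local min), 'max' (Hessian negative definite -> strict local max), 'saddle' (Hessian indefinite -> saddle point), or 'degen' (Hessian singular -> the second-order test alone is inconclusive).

Compute the Hessian H = grad^2 f:
  H = [[-8, 4], [4, -8]]
Verify stationarity: grad f(x*) = H x* + g = (0, 0).
Eigenvalues of H: -12, -4.
Both eigenvalues < 0, so H is negative definite -> x* is a strict local max.

max


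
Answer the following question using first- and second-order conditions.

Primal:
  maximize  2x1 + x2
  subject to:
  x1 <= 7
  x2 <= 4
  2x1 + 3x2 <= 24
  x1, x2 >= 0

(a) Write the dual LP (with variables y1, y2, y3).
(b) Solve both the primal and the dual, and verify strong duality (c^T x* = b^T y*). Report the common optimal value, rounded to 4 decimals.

The standard primal-dual pair for 'max c^T x s.t. A x <= b, x >= 0' is:
  Dual:  min b^T y  s.t.  A^T y >= c,  y >= 0.

So the dual LP is:
  minimize  7y1 + 4y2 + 24y3
  subject to:
    y1 + 2y3 >= 2
    y2 + 3y3 >= 1
    y1, y2, y3 >= 0

Solving the primal: x* = (7, 3.3333).
  primal value c^T x* = 17.3333.
Solving the dual: y* = (1.3333, 0, 0.3333).
  dual value b^T y* = 17.3333.
Strong duality: c^T x* = b^T y*. Confirmed.

17.3333


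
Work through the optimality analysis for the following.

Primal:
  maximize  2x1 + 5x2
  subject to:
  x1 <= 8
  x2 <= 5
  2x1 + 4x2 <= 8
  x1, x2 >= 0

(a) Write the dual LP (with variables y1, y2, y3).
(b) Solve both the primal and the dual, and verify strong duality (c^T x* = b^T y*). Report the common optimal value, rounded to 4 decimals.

The standard primal-dual pair for 'max c^T x s.t. A x <= b, x >= 0' is:
  Dual:  min b^T y  s.t.  A^T y >= c,  y >= 0.

So the dual LP is:
  minimize  8y1 + 5y2 + 8y3
  subject to:
    y1 + 2y3 >= 2
    y2 + 4y3 >= 5
    y1, y2, y3 >= 0

Solving the primal: x* = (0, 2).
  primal value c^T x* = 10.
Solving the dual: y* = (0, 0, 1.25).
  dual value b^T y* = 10.
Strong duality: c^T x* = b^T y*. Confirmed.

10


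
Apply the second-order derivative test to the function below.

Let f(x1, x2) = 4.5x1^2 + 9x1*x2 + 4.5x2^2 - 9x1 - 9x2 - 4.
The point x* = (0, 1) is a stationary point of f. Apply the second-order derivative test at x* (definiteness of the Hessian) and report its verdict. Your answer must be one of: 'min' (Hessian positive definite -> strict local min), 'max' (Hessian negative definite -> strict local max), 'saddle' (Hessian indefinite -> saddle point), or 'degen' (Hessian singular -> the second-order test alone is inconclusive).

Compute the Hessian H = grad^2 f:
  H = [[9, 9], [9, 9]]
Verify stationarity: grad f(x*) = H x* + g = (0, 0).
Eigenvalues of H: 0, 18.
H has a zero eigenvalue (singular; positive semidefinite but not definite), so H is neither positive definite, negative definite, nor indefinite. The second-order test alone is inconclusive -> degen.
(Indeed, f is constant along the null direction of H through x*, so x* is not a strict local extremum.)

degen


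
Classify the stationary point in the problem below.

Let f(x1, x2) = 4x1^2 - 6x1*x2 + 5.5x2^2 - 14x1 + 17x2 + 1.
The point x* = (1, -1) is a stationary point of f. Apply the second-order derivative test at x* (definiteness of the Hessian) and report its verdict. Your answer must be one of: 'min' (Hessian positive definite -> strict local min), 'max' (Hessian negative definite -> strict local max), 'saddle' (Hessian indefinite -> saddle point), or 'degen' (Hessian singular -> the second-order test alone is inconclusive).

Compute the Hessian H = grad^2 f:
  H = [[8, -6], [-6, 11]]
Verify stationarity: grad f(x*) = H x* + g = (0, 0).
Eigenvalues of H: 3.3153, 15.6847.
Both eigenvalues > 0, so H is positive definite -> x* is a strict local min.

min


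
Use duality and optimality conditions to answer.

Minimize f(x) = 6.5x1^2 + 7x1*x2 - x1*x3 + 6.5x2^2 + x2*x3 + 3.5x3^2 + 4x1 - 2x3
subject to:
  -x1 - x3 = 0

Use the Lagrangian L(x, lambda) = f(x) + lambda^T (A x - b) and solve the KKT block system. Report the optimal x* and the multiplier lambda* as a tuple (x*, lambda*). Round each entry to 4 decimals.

Form the Lagrangian:
  L(x, lambda) = (1/2) x^T Q x + c^T x + lambda^T (A x - b)
Stationarity (grad_x L = 0): Q x + c + A^T lambda = 0.
Primal feasibility: A x = b.

This gives the KKT block system:
  [ Q   A^T ] [ x     ]   [-c ]
  [ A    0  ] [ lambda ] = [ b ]

Solving the linear system:
  x*      = (-0.312, 0.144, 0.312)
  lambda* = (0.64)
  f(x*)   = -0.936

x* = (-0.312, 0.144, 0.312), lambda* = (0.64)


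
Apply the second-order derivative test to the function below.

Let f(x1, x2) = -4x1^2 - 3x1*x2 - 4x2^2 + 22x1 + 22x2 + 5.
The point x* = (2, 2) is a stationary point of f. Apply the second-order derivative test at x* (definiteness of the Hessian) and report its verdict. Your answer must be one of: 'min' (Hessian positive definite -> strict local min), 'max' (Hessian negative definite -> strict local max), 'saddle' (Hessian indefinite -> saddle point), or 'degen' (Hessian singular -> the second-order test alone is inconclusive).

Compute the Hessian H = grad^2 f:
  H = [[-8, -3], [-3, -8]]
Verify stationarity: grad f(x*) = H x* + g = (0, 0).
Eigenvalues of H: -11, -5.
Both eigenvalues < 0, so H is negative definite -> x* is a strict local max.

max


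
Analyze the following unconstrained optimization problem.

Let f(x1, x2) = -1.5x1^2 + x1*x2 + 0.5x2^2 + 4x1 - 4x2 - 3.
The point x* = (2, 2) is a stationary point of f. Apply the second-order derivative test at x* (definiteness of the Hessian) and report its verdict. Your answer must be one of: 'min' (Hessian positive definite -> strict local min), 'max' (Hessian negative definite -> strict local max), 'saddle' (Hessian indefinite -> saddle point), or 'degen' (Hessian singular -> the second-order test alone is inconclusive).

Compute the Hessian H = grad^2 f:
  H = [[-3, 1], [1, 1]]
Verify stationarity: grad f(x*) = H x* + g = (0, 0).
Eigenvalues of H: -3.2361, 1.2361.
Eigenvalues have mixed signs, so H is indefinite -> x* is a saddle point.

saddle


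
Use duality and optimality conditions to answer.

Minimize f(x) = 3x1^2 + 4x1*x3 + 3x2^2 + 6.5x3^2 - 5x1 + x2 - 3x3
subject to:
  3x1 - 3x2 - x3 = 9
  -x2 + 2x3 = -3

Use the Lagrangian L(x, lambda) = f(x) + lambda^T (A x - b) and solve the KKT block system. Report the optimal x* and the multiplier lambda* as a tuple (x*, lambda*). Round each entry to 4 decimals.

Form the Lagrangian:
  L(x, lambda) = (1/2) x^T Q x + c^T x + lambda^T (A x - b)
Stationarity (grad_x L = 0): Q x + c + A^T lambda = 0.
Primal feasibility: A x = b.

This gives the KKT block system:
  [ Q   A^T ] [ x     ]   [-c ]
  [ A    0  ] [ lambda ] = [ b ]

Solving the linear system:
  x*      = (2.5308, 0.0264, -1.4868)
  lambda* = (-1.4126, 5.3962)
  f(x*)   = 10.3673

x* = (2.5308, 0.0264, -1.4868), lambda* = (-1.4126, 5.3962)


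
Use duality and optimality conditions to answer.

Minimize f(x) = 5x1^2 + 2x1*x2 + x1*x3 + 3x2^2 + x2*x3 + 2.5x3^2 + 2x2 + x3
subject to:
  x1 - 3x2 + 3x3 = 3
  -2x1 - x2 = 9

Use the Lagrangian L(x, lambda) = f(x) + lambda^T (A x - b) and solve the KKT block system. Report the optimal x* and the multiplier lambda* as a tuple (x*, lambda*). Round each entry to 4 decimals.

Form the Lagrangian:
  L(x, lambda) = (1/2) x^T Q x + c^T x + lambda^T (A x - b)
Stationarity (grad_x L = 0): Q x + c + A^T lambda = 0.
Primal feasibility: A x = b.

This gives the KKT block system:
  [ Q   A^T ] [ x     ]   [-c ]
  [ A    0  ] [ lambda ] = [ b ]

Solving the linear system:
  x*      = (-3.5585, -1.8829, 0.3033)
  lambda* = (0.975, -19.0365)
  f(x*)   = 82.4702

x* = (-3.5585, -1.8829, 0.3033), lambda* = (0.975, -19.0365)


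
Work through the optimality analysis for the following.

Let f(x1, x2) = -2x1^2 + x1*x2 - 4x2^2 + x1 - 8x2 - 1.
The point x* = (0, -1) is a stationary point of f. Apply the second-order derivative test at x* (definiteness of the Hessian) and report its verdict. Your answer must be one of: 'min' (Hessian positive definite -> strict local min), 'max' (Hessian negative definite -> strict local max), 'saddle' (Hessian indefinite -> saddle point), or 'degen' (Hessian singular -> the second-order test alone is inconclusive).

Compute the Hessian H = grad^2 f:
  H = [[-4, 1], [1, -8]]
Verify stationarity: grad f(x*) = H x* + g = (0, 0).
Eigenvalues of H: -8.2361, -3.7639.
Both eigenvalues < 0, so H is negative definite -> x* is a strict local max.

max


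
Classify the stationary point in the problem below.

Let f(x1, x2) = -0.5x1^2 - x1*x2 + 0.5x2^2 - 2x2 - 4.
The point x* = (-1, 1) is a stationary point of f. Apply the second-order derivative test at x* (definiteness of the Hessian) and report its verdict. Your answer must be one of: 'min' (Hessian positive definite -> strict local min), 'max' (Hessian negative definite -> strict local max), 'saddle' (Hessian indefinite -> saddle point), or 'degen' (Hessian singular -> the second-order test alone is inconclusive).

Compute the Hessian H = grad^2 f:
  H = [[-1, -1], [-1, 1]]
Verify stationarity: grad f(x*) = H x* + g = (0, 0).
Eigenvalues of H: -1.4142, 1.4142.
Eigenvalues have mixed signs, so H is indefinite -> x* is a saddle point.

saddle


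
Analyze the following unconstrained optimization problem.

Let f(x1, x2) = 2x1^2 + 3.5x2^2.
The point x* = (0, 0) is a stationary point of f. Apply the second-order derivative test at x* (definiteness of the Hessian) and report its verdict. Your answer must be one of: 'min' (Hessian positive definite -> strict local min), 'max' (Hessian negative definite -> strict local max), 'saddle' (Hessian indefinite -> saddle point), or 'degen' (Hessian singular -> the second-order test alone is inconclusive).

Compute the Hessian H = grad^2 f:
  H = [[4, 0], [0, 7]]
Verify stationarity: grad f(x*) = H x* + g = (0, 0).
Eigenvalues of H: 4, 7.
Both eigenvalues > 0, so H is positive definite -> x* is a strict local min.

min


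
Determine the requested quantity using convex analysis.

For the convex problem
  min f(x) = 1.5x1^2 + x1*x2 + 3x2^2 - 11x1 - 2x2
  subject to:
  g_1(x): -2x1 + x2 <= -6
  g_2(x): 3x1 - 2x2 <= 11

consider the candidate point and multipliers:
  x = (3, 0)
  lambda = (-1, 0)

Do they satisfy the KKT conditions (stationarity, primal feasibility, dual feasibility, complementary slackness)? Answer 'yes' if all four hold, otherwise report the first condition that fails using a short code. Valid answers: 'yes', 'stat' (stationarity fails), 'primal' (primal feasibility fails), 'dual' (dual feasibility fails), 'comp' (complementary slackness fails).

Gradient of f: grad f(x) = Q x + c = (-2, 1)
Constraint values g_i(x) = a_i^T x - b_i:
  g_1((3, 0)) = 0
  g_2((3, 0)) = -2
Stationarity residual: grad f(x) + sum_i lambda_i a_i = (0, 0)
  -> stationarity OK
Primal feasibility (all g_i <= 0): OK
Dual feasibility (all lambda_i >= 0): FAILS
Complementary slackness (lambda_i * g_i(x) = 0 for all i): OK

Verdict: the first failing condition is dual_feasibility -> dual.

dual


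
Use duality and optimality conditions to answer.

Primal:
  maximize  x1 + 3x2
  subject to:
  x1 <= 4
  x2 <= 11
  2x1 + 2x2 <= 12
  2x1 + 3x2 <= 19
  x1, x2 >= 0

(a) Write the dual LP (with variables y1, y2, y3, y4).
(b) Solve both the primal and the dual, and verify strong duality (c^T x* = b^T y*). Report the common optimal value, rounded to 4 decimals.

The standard primal-dual pair for 'max c^T x s.t. A x <= b, x >= 0' is:
  Dual:  min b^T y  s.t.  A^T y >= c,  y >= 0.

So the dual LP is:
  minimize  4y1 + 11y2 + 12y3 + 19y4
  subject to:
    y1 + 2y3 + 2y4 >= 1
    y2 + 2y3 + 3y4 >= 3
    y1, y2, y3, y4 >= 0

Solving the primal: x* = (0, 6).
  primal value c^T x* = 18.
Solving the dual: y* = (0, 0, 1.5, 0).
  dual value b^T y* = 18.
Strong duality: c^T x* = b^T y*. Confirmed.

18


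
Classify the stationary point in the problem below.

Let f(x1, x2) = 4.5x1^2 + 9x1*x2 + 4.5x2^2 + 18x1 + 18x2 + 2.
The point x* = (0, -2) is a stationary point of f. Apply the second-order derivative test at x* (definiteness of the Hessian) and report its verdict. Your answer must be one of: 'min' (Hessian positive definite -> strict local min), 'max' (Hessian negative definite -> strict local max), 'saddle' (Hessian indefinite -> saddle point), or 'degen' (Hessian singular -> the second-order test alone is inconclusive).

Compute the Hessian H = grad^2 f:
  H = [[9, 9], [9, 9]]
Verify stationarity: grad f(x*) = H x* + g = (0, 0).
Eigenvalues of H: 0, 18.
H has a zero eigenvalue (singular; positive semidefinite but not definite), so H is neither positive definite, negative definite, nor indefinite. The second-order test alone is inconclusive -> degen.
(Indeed, f is constant along the null direction of H through x*, so x* is not a strict local extremum.)

degen


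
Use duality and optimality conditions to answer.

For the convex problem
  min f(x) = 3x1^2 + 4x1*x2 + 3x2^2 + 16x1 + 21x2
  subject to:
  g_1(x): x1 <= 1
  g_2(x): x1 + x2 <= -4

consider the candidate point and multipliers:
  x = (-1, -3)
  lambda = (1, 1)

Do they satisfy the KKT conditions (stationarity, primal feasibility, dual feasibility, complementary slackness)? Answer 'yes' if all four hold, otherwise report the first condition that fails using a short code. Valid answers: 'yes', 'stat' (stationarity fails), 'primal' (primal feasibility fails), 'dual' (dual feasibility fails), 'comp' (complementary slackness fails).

Gradient of f: grad f(x) = Q x + c = (-2, -1)
Constraint values g_i(x) = a_i^T x - b_i:
  g_1((-1, -3)) = -2
  g_2((-1, -3)) = 0
Stationarity residual: grad f(x) + sum_i lambda_i a_i = (0, 0)
  -> stationarity OK
Primal feasibility (all g_i <= 0): OK
Dual feasibility (all lambda_i >= 0): OK
Complementary slackness (lambda_i * g_i(x) = 0 for all i): FAILS

Verdict: the first failing condition is complementary_slackness -> comp.

comp


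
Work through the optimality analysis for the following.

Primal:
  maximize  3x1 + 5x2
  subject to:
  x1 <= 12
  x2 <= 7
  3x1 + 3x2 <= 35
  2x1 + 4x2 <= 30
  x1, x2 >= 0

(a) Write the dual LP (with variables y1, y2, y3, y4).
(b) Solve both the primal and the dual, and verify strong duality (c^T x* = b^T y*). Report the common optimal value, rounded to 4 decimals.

The standard primal-dual pair for 'max c^T x s.t. A x <= b, x >= 0' is:
  Dual:  min b^T y  s.t.  A^T y >= c,  y >= 0.

So the dual LP is:
  minimize  12y1 + 7y2 + 35y3 + 30y4
  subject to:
    y1 + 3y3 + 2y4 >= 3
    y2 + 3y3 + 4y4 >= 5
    y1, y2, y3, y4 >= 0

Solving the primal: x* = (8.3333, 3.3333).
  primal value c^T x* = 41.6667.
Solving the dual: y* = (0, 0, 0.3333, 1).
  dual value b^T y* = 41.6667.
Strong duality: c^T x* = b^T y*. Confirmed.

41.6667


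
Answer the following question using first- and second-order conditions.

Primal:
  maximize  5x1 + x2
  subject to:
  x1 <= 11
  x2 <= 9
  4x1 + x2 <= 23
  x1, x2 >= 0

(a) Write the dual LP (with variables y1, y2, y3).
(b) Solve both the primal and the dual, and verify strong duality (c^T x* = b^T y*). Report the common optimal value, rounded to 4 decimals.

The standard primal-dual pair for 'max c^T x s.t. A x <= b, x >= 0' is:
  Dual:  min b^T y  s.t.  A^T y >= c,  y >= 0.

So the dual LP is:
  minimize  11y1 + 9y2 + 23y3
  subject to:
    y1 + 4y3 >= 5
    y2 + y3 >= 1
    y1, y2, y3 >= 0

Solving the primal: x* = (5.75, 0).
  primal value c^T x* = 28.75.
Solving the dual: y* = (0, 0, 1.25).
  dual value b^T y* = 28.75.
Strong duality: c^T x* = b^T y*. Confirmed.

28.75


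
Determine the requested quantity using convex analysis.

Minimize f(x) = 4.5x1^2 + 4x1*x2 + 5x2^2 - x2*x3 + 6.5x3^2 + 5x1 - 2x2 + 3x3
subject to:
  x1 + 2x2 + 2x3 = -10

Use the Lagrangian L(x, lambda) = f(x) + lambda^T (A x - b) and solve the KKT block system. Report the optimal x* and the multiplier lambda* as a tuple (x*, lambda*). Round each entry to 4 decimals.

Form the Lagrangian:
  L(x, lambda) = (1/2) x^T Q x + c^T x + lambda^T (A x - b)
Stationarity (grad_x L = 0): Q x + c + A^T lambda = 0.
Primal feasibility: A x = b.

This gives the KKT block system:
  [ Q   A^T ] [ x     ]   [-c ]
  [ A    0  ] [ lambda ] = [ b ]

Solving the linear system:
  x*      = (-0.9987, -2.1606, -2.3401)
  lambda* = (12.6302)
  f(x*)   = 59.305

x* = (-0.9987, -2.1606, -2.3401), lambda* = (12.6302)


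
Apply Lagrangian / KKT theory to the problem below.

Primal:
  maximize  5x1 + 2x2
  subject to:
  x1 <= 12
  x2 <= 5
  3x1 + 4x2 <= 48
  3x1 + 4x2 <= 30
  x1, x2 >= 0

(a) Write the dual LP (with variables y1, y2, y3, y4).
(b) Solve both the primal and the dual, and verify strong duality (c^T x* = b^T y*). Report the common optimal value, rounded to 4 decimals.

The standard primal-dual pair for 'max c^T x s.t. A x <= b, x >= 0' is:
  Dual:  min b^T y  s.t.  A^T y >= c,  y >= 0.

So the dual LP is:
  minimize  12y1 + 5y2 + 48y3 + 30y4
  subject to:
    y1 + 3y3 + 3y4 >= 5
    y2 + 4y3 + 4y4 >= 2
    y1, y2, y3, y4 >= 0

Solving the primal: x* = (10, 0).
  primal value c^T x* = 50.
Solving the dual: y* = (0, 0, 0, 1.6667).
  dual value b^T y* = 50.
Strong duality: c^T x* = b^T y*. Confirmed.

50


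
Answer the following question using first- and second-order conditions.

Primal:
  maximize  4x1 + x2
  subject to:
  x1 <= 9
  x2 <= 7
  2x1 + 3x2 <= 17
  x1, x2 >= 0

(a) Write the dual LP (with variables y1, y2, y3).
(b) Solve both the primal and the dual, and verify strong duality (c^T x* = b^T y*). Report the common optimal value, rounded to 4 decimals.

The standard primal-dual pair for 'max c^T x s.t. A x <= b, x >= 0' is:
  Dual:  min b^T y  s.t.  A^T y >= c,  y >= 0.

So the dual LP is:
  minimize  9y1 + 7y2 + 17y3
  subject to:
    y1 + 2y3 >= 4
    y2 + 3y3 >= 1
    y1, y2, y3 >= 0

Solving the primal: x* = (8.5, 0).
  primal value c^T x* = 34.
Solving the dual: y* = (0, 0, 2).
  dual value b^T y* = 34.
Strong duality: c^T x* = b^T y*. Confirmed.

34


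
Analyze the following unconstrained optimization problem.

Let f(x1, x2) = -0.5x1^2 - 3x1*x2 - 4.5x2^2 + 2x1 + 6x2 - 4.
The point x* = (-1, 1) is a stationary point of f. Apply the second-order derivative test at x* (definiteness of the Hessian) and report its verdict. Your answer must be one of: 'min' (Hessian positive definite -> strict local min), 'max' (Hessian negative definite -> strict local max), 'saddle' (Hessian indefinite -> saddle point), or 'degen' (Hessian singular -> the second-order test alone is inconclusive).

Compute the Hessian H = grad^2 f:
  H = [[-1, -3], [-3, -9]]
Verify stationarity: grad f(x*) = H x* + g = (0, 0).
Eigenvalues of H: -10, 0.
H has a zero eigenvalue (singular; negative semidefinite but not definite), so H is neither positive definite, negative definite, nor indefinite. The second-order test alone is inconclusive -> degen.
(Indeed, f is constant along the null direction of H through x*, so x* is not a strict local extremum.)

degen


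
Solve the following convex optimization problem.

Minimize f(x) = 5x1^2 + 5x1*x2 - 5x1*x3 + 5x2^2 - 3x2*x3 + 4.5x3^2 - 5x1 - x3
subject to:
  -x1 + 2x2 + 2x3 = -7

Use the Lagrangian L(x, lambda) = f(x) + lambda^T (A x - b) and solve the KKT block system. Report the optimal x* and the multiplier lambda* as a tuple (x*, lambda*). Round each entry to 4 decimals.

Form the Lagrangian:
  L(x, lambda) = (1/2) x^T Q x + c^T x + lambda^T (A x - b)
Stationarity (grad_x L = 0): Q x + c + A^T lambda = 0.
Primal feasibility: A x = b.

This gives the KKT block system:
  [ Q   A^T ] [ x     ]   [-c ]
  [ A    0  ] [ lambda ] = [ b ]

Solving the linear system:
  x*      = (1.6082, -1.9773, -0.7186)
  lambda* = (4.7882)
  f(x*)   = 13.0976

x* = (1.6082, -1.9773, -0.7186), lambda* = (4.7882)


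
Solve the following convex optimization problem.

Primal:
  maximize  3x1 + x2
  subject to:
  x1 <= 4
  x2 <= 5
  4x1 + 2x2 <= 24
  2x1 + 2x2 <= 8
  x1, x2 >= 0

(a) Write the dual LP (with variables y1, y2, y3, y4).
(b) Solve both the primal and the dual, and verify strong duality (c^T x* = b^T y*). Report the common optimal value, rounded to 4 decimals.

The standard primal-dual pair for 'max c^T x s.t. A x <= b, x >= 0' is:
  Dual:  min b^T y  s.t.  A^T y >= c,  y >= 0.

So the dual LP is:
  minimize  4y1 + 5y2 + 24y3 + 8y4
  subject to:
    y1 + 4y3 + 2y4 >= 3
    y2 + 2y3 + 2y4 >= 1
    y1, y2, y3, y4 >= 0

Solving the primal: x* = (4, 0).
  primal value c^T x* = 12.
Solving the dual: y* = (2, 0, 0, 0.5).
  dual value b^T y* = 12.
Strong duality: c^T x* = b^T y*. Confirmed.

12


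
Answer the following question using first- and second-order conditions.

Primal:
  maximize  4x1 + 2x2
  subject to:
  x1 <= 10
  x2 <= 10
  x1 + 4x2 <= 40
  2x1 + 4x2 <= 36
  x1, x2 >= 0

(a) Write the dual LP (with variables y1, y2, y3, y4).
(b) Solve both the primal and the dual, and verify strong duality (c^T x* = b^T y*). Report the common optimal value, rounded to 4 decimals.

The standard primal-dual pair for 'max c^T x s.t. A x <= b, x >= 0' is:
  Dual:  min b^T y  s.t.  A^T y >= c,  y >= 0.

So the dual LP is:
  minimize  10y1 + 10y2 + 40y3 + 36y4
  subject to:
    y1 + y3 + 2y4 >= 4
    y2 + 4y3 + 4y4 >= 2
    y1, y2, y3, y4 >= 0

Solving the primal: x* = (10, 4).
  primal value c^T x* = 48.
Solving the dual: y* = (3, 0, 0, 0.5).
  dual value b^T y* = 48.
Strong duality: c^T x* = b^T y*. Confirmed.

48


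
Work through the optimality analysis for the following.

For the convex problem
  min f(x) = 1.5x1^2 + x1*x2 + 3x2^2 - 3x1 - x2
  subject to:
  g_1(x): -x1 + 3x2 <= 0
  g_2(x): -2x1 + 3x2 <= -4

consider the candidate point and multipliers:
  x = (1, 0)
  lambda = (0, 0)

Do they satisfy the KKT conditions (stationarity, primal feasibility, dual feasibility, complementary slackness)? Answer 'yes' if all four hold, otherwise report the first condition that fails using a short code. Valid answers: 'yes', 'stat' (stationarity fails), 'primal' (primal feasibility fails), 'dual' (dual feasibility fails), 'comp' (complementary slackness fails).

Gradient of f: grad f(x) = Q x + c = (0, 0)
Constraint values g_i(x) = a_i^T x - b_i:
  g_1((1, 0)) = -1
  g_2((1, 0)) = 2
Stationarity residual: grad f(x) + sum_i lambda_i a_i = (0, 0)
  -> stationarity OK
Primal feasibility (all g_i <= 0): FAILS
Dual feasibility (all lambda_i >= 0): OK
Complementary slackness (lambda_i * g_i(x) = 0 for all i): OK

Verdict: the first failing condition is primal_feasibility -> primal.

primal


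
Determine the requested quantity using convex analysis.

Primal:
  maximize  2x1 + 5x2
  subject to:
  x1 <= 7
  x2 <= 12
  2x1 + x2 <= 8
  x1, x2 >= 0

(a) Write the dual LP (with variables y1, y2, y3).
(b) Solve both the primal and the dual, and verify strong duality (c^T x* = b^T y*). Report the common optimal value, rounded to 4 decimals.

The standard primal-dual pair for 'max c^T x s.t. A x <= b, x >= 0' is:
  Dual:  min b^T y  s.t.  A^T y >= c,  y >= 0.

So the dual LP is:
  minimize  7y1 + 12y2 + 8y3
  subject to:
    y1 + 2y3 >= 2
    y2 + y3 >= 5
    y1, y2, y3 >= 0

Solving the primal: x* = (0, 8).
  primal value c^T x* = 40.
Solving the dual: y* = (0, 0, 5).
  dual value b^T y* = 40.
Strong duality: c^T x* = b^T y*. Confirmed.

40


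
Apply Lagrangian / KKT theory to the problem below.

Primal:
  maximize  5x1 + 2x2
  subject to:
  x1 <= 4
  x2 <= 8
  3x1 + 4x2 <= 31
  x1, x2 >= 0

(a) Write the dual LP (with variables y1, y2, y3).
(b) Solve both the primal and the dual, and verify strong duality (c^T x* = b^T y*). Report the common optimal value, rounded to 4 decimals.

The standard primal-dual pair for 'max c^T x s.t. A x <= b, x >= 0' is:
  Dual:  min b^T y  s.t.  A^T y >= c,  y >= 0.

So the dual LP is:
  minimize  4y1 + 8y2 + 31y3
  subject to:
    y1 + 3y3 >= 5
    y2 + 4y3 >= 2
    y1, y2, y3 >= 0

Solving the primal: x* = (4, 4.75).
  primal value c^T x* = 29.5.
Solving the dual: y* = (3.5, 0, 0.5).
  dual value b^T y* = 29.5.
Strong duality: c^T x* = b^T y*. Confirmed.

29.5


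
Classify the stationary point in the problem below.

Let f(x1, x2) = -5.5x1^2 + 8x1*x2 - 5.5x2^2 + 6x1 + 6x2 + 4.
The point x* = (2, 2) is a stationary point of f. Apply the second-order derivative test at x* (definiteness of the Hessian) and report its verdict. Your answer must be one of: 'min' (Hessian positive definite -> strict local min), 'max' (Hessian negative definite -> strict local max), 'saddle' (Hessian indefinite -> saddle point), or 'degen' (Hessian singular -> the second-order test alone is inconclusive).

Compute the Hessian H = grad^2 f:
  H = [[-11, 8], [8, -11]]
Verify stationarity: grad f(x*) = H x* + g = (0, 0).
Eigenvalues of H: -19, -3.
Both eigenvalues < 0, so H is negative definite -> x* is a strict local max.

max


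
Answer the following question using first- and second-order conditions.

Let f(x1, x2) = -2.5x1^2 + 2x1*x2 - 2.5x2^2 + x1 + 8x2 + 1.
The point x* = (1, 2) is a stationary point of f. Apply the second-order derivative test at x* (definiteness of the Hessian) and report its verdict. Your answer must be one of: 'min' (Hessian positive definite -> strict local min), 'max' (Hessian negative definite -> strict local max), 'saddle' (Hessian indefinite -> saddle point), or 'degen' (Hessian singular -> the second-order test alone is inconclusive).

Compute the Hessian H = grad^2 f:
  H = [[-5, 2], [2, -5]]
Verify stationarity: grad f(x*) = H x* + g = (0, 0).
Eigenvalues of H: -7, -3.
Both eigenvalues < 0, so H is negative definite -> x* is a strict local max.

max


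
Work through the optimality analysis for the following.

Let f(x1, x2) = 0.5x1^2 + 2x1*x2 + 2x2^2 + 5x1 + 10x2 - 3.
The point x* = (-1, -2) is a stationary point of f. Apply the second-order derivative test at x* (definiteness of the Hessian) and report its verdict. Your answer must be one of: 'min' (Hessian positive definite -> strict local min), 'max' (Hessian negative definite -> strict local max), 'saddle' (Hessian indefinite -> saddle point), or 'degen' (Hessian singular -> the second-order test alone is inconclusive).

Compute the Hessian H = grad^2 f:
  H = [[1, 2], [2, 4]]
Verify stationarity: grad f(x*) = H x* + g = (0, 0).
Eigenvalues of H: 0, 5.
H has a zero eigenvalue (singular; positive semidefinite but not definite), so H is neither positive definite, negative definite, nor indefinite. The second-order test alone is inconclusive -> degen.
(Indeed, f is constant along the null direction of H through x*, so x* is not a strict local extremum.)

degen


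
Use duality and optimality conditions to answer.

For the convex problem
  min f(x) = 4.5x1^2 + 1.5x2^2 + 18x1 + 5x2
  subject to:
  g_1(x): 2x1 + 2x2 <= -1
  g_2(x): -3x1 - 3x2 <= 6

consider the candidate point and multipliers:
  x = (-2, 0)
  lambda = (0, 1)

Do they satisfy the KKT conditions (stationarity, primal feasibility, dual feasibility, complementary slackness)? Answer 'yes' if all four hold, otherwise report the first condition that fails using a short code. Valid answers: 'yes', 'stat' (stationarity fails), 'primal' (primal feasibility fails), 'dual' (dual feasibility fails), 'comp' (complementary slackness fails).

Gradient of f: grad f(x) = Q x + c = (0, 5)
Constraint values g_i(x) = a_i^T x - b_i:
  g_1((-2, 0)) = -3
  g_2((-2, 0)) = 0
Stationarity residual: grad f(x) + sum_i lambda_i a_i = (-3, 2)
  -> stationarity FAILS
Primal feasibility (all g_i <= 0): OK
Dual feasibility (all lambda_i >= 0): OK
Complementary slackness (lambda_i * g_i(x) = 0 for all i): OK

Verdict: the first failing condition is stationarity -> stat.

stat


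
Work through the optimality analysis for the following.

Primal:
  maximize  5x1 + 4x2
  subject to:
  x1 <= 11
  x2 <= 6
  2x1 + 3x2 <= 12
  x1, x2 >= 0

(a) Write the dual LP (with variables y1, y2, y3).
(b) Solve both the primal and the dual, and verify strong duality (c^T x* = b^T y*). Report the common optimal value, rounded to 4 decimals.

The standard primal-dual pair for 'max c^T x s.t. A x <= b, x >= 0' is:
  Dual:  min b^T y  s.t.  A^T y >= c,  y >= 0.

So the dual LP is:
  minimize  11y1 + 6y2 + 12y3
  subject to:
    y1 + 2y3 >= 5
    y2 + 3y3 >= 4
    y1, y2, y3 >= 0

Solving the primal: x* = (6, 0).
  primal value c^T x* = 30.
Solving the dual: y* = (0, 0, 2.5).
  dual value b^T y* = 30.
Strong duality: c^T x* = b^T y*. Confirmed.

30


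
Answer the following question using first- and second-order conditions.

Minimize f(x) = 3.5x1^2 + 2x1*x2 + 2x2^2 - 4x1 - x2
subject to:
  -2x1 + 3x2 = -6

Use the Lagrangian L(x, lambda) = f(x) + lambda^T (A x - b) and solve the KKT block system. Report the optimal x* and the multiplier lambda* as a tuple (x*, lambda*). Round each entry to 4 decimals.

Form the Lagrangian:
  L(x, lambda) = (1/2) x^T Q x + c^T x + lambda^T (A x - b)
Stationarity (grad_x L = 0): Q x + c + A^T lambda = 0.
Primal feasibility: A x = b.

This gives the KKT block system:
  [ Q   A^T ] [ x     ]   [-c ]
  [ A    0  ] [ lambda ] = [ b ]

Solving the linear system:
  x*      = (1.2233, -1.1845)
  lambda* = (1.0971)
  f(x*)   = 1.4369

x* = (1.2233, -1.1845), lambda* = (1.0971)


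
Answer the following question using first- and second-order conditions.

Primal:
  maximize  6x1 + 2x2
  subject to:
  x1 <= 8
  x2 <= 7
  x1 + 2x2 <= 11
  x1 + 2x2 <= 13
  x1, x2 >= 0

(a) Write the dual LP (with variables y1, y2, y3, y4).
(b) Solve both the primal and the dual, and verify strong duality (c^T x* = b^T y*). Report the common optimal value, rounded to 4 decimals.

The standard primal-dual pair for 'max c^T x s.t. A x <= b, x >= 0' is:
  Dual:  min b^T y  s.t.  A^T y >= c,  y >= 0.

So the dual LP is:
  minimize  8y1 + 7y2 + 11y3 + 13y4
  subject to:
    y1 + y3 + y4 >= 6
    y2 + 2y3 + 2y4 >= 2
    y1, y2, y3, y4 >= 0

Solving the primal: x* = (8, 1.5).
  primal value c^T x* = 51.
Solving the dual: y* = (5, 0, 1, 0).
  dual value b^T y* = 51.
Strong duality: c^T x* = b^T y*. Confirmed.

51


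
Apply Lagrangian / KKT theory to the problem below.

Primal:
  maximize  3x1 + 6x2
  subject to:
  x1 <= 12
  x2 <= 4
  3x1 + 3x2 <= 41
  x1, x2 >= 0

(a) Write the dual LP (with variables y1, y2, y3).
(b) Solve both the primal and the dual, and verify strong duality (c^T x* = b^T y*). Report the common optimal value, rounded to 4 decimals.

The standard primal-dual pair for 'max c^T x s.t. A x <= b, x >= 0' is:
  Dual:  min b^T y  s.t.  A^T y >= c,  y >= 0.

So the dual LP is:
  minimize  12y1 + 4y2 + 41y3
  subject to:
    y1 + 3y3 >= 3
    y2 + 3y3 >= 6
    y1, y2, y3 >= 0

Solving the primal: x* = (9.6667, 4).
  primal value c^T x* = 53.
Solving the dual: y* = (0, 3, 1).
  dual value b^T y* = 53.
Strong duality: c^T x* = b^T y*. Confirmed.

53


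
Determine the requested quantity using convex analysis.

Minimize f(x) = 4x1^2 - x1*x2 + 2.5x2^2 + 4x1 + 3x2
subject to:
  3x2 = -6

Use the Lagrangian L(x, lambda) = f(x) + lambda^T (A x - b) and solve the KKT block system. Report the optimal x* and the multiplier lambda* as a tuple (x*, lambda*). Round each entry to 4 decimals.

Form the Lagrangian:
  L(x, lambda) = (1/2) x^T Q x + c^T x + lambda^T (A x - b)
Stationarity (grad_x L = 0): Q x + c + A^T lambda = 0.
Primal feasibility: A x = b.

This gives the KKT block system:
  [ Q   A^T ] [ x     ]   [-c ]
  [ A    0  ] [ lambda ] = [ b ]

Solving the linear system:
  x*      = (-0.75, -2)
  lambda* = (2.0833)
  f(x*)   = 1.75

x* = (-0.75, -2), lambda* = (2.0833)


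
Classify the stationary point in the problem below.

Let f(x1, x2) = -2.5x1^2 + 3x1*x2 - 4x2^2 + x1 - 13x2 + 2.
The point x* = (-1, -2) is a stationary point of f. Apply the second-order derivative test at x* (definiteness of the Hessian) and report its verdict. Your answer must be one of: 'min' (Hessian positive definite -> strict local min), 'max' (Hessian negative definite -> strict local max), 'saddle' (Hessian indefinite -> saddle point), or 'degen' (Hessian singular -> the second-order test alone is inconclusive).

Compute the Hessian H = grad^2 f:
  H = [[-5, 3], [3, -8]]
Verify stationarity: grad f(x*) = H x* + g = (0, 0).
Eigenvalues of H: -9.8541, -3.1459.
Both eigenvalues < 0, so H is negative definite -> x* is a strict local max.

max


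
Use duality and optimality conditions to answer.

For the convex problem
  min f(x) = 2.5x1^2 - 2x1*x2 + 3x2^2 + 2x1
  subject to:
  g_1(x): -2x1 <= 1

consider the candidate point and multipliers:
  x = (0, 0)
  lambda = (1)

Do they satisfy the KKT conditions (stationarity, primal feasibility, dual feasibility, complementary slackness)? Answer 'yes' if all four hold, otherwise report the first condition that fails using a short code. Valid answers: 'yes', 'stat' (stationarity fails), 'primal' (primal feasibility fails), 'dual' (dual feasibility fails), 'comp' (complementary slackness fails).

Gradient of f: grad f(x) = Q x + c = (2, 0)
Constraint values g_i(x) = a_i^T x - b_i:
  g_1((0, 0)) = -1
Stationarity residual: grad f(x) + sum_i lambda_i a_i = (0, 0)
  -> stationarity OK
Primal feasibility (all g_i <= 0): OK
Dual feasibility (all lambda_i >= 0): OK
Complementary slackness (lambda_i * g_i(x) = 0 for all i): FAILS

Verdict: the first failing condition is complementary_slackness -> comp.

comp


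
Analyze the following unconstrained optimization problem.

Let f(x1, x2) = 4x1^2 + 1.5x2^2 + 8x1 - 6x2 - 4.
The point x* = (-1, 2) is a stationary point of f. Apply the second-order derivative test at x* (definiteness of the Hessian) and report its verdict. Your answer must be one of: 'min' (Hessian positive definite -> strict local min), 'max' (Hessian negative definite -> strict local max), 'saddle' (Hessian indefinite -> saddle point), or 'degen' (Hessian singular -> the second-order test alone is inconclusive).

Compute the Hessian H = grad^2 f:
  H = [[8, 0], [0, 3]]
Verify stationarity: grad f(x*) = H x* + g = (0, 0).
Eigenvalues of H: 3, 8.
Both eigenvalues > 0, so H is positive definite -> x* is a strict local min.

min


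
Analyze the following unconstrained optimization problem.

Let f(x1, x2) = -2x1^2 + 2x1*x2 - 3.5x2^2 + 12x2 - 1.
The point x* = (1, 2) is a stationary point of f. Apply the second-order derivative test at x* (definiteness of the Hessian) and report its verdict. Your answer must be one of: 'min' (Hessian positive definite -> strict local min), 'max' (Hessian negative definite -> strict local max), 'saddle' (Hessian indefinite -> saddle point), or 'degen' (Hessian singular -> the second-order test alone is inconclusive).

Compute the Hessian H = grad^2 f:
  H = [[-4, 2], [2, -7]]
Verify stationarity: grad f(x*) = H x* + g = (0, 0).
Eigenvalues of H: -8, -3.
Both eigenvalues < 0, so H is negative definite -> x* is a strict local max.

max


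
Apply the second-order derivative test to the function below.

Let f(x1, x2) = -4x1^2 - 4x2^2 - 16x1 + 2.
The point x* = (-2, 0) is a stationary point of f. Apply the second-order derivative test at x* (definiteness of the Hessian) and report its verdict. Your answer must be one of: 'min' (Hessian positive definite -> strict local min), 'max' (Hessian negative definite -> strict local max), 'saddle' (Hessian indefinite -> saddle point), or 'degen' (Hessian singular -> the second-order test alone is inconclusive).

Compute the Hessian H = grad^2 f:
  H = [[-8, 0], [0, -8]]
Verify stationarity: grad f(x*) = H x* + g = (0, 0).
Eigenvalues of H: -8, -8.
Both eigenvalues < 0, so H is negative definite -> x* is a strict local max.

max


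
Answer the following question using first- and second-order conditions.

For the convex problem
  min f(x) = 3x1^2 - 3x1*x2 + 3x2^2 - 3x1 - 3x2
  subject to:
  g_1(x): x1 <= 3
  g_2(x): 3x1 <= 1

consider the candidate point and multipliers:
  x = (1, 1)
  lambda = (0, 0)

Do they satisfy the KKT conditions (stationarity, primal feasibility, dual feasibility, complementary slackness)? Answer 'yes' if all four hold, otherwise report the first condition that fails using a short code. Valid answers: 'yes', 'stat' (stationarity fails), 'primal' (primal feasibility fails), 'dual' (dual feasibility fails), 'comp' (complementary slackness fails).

Gradient of f: grad f(x) = Q x + c = (0, 0)
Constraint values g_i(x) = a_i^T x - b_i:
  g_1((1, 1)) = -2
  g_2((1, 1)) = 2
Stationarity residual: grad f(x) + sum_i lambda_i a_i = (0, 0)
  -> stationarity OK
Primal feasibility (all g_i <= 0): FAILS
Dual feasibility (all lambda_i >= 0): OK
Complementary slackness (lambda_i * g_i(x) = 0 for all i): OK

Verdict: the first failing condition is primal_feasibility -> primal.

primal
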